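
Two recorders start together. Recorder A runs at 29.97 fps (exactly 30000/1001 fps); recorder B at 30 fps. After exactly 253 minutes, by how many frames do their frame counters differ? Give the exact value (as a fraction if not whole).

253 min = 15180 s.
A emits 30000/1001 × 15180 = 41400000/91 frames; B emits 30 × 15180 = 455400.
Difference = 41400/91 frames (≈ 454.9451); B is ahead of A.

41400/91 frames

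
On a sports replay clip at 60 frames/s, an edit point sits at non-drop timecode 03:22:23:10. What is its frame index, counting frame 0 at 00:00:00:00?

728590

Total seconds to the label: (3 × 3600 + 22 × 60 + 23) = 12143.
Frame index = 12143 × 60 + 10 = 728590.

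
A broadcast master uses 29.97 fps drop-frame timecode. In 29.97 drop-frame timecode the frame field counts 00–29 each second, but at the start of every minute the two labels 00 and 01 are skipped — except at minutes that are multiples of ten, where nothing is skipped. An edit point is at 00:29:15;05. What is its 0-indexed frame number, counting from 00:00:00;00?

52601

Complete 10-minute blocks: 2, each 17982 frames → 35964.
Remaining 9 whole minutes in the current block: 1800 + 8 × 1798 = 16184 frames.
Within the current minute: 15 × 30 + 5 − 2 = 453 (labels ;00/;01 skipped at this minute). Total = 35964 + 16184 + 453 = 52601.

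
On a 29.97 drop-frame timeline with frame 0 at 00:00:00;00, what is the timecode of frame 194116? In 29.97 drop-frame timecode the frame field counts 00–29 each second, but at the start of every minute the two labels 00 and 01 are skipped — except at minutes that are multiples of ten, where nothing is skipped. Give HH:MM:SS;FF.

01:47:57;00

Each 10-minute DF block holds 10 × 60 × 30 − 9 × 2 = 17982 frames. 194116 ÷ 17982 → 10 full blocks, remainder 14296.
Within the partial block the first minute is 1800 frames and each further minute 1798, so 7 further minute boundaries passed. Total skipped labels = 18 × 10 + 2 × 7 = 194.
Non-drop label index = 194116 + 194 = 194310; at 30 labels/s that is 01:47:57:00, i.e. DF 01:47:57;00.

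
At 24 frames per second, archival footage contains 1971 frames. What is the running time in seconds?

82.125 seconds

Running time = 1971 / (24) = 82.125 s.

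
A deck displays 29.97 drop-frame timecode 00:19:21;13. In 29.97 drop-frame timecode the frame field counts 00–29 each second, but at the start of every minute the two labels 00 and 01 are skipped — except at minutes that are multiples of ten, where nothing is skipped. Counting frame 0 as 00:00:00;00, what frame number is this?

Complete 10-minute blocks: 1, each 17982 frames → 17982.
Remaining 9 whole minutes in the current block: 1800 + 8 × 1798 = 16184 frames.
Within the current minute: 21 × 30 + 13 − 2 = 641 (labels ;00/;01 skipped at this minute). Total = 17982 + 16184 + 641 = 34807.

34807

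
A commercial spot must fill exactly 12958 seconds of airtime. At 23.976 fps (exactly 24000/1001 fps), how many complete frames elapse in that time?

310681 frames

Frames = 12958 × 24000/1001 = 28272000/91 ≈ 310681.3187.
Complete frames: 310681.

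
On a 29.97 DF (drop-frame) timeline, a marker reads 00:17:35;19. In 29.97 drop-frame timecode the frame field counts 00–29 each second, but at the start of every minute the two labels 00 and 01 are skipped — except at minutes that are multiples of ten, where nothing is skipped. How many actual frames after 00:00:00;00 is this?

31637

Complete 10-minute blocks: 1, each 17982 frames → 17982.
Remaining 7 whole minutes in the current block: 1800 + 6 × 1798 = 12588 frames.
Within the current minute: 35 × 30 + 19 − 2 = 1067 (labels ;00/;01 skipped at this minute). Total = 17982 + 12588 + 1067 = 31637.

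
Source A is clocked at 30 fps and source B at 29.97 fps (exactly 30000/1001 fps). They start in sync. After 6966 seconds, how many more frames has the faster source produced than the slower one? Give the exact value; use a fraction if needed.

208980/1001 frames

A emits 30 × 6966 = 208980 frames; B emits 30000/1001 × 6966 = 208980000/1001.
Difference = 208980/1001 frames (≈ 208.7712); B is behind A.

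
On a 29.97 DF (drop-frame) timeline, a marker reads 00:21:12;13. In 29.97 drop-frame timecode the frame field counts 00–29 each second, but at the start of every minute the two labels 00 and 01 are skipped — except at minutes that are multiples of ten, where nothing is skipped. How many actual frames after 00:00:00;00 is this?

As if non-drop at 30 labels/s: (0 × 3600 + 21 × 60 + 12) × 30 + 13 = 38173.
Minute boundaries passed: 21; those not divisible by 10: 21 − 2 = 19; dropped labels = 2 × 19 = 38.
Actual frame index = 38173 − 38 = 38135.

38135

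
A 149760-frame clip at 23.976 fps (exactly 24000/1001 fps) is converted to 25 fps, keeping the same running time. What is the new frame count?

Target frames = source frames × (target rate / source rate) = 149760 × (25)/(24000/1001) = 149760 × 1001/960 = 156156.

156156 frames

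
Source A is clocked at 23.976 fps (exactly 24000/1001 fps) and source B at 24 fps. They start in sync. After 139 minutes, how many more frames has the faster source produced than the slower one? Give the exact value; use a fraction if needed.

200160/1001 frames

139 min = 8340 s.
A emits 24000/1001 × 8340 = 200160000/1001 frames; B emits 24 × 8340 = 200160.
Difference = 200160/1001 frames (≈ 199.9600); B is ahead of A.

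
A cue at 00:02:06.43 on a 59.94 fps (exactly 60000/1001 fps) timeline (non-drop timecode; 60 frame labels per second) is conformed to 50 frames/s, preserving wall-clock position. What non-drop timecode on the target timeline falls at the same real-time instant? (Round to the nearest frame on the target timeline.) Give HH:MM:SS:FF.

00:02:06:42

Source frame index: (0×3600 + 2×60 + 6) × 60 + 43 = 7603.
Real time: 7603 / (60000/1001) = 7610603/60000 s.
Target frame: (7610603/60000) × (50) = 7610603/1200 ≈ 6342.169 → 6342.
At 50 labels/s: frame 6342 → 00:02:06:42.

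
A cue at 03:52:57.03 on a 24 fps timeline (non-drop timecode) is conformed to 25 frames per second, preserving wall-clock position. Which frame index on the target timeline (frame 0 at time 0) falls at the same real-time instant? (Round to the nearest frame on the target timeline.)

frame 349428

Source frame index: (3×3600 + 52×60 + 57) × 24 + 3 = 335451.
Real time: 335451 / (24) = 111817/8 s.
Target frame: (111817/8) × (25) = 2795425/8 ≈ 349428.125 → 349428.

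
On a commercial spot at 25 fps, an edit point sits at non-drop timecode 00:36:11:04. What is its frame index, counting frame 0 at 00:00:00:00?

54279

Total seconds to the label: (0 × 3600 + 36 × 60 + 11) = 2171.
Frame index = 2171 × 25 + 4 = 54279.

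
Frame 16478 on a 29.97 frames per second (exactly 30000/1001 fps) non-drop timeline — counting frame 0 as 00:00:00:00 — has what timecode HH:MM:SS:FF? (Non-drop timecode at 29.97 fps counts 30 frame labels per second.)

00:09:09:08

16478 ÷ 30 = 549 full seconds, remainder 8 frames.
549 s = 0 h 9 min 9 s.
Timecode: 00:09:09:08.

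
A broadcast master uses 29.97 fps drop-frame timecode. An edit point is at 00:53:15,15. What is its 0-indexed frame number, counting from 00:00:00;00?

95769

Complete 10-minute blocks: 5, each 17982 frames → 89910.
Remaining 3 whole minutes in the current block: 1800 + 2 × 1798 = 5396 frames.
Within the current minute: 15 × 30 + 15 − 2 = 463 (labels ;00/;01 skipped at this minute). Total = 89910 + 5396 + 463 = 95769.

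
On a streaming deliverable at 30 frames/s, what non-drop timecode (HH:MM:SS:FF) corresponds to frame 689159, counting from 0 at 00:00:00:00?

689159 ÷ 30 = 22971 full seconds, remainder 29 frames.
22971 s = 6 h 22 min 51 s.
Timecode: 06:22:51:29.

06:22:51:29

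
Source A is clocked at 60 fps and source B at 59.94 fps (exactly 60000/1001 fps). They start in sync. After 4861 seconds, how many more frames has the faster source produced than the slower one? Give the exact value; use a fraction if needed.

291660/1001 frames

A emits 60 × 4861 = 291660 frames; B emits 60000/1001 × 4861 = 291660000/1001.
Difference = 291660/1001 frames (≈ 291.3686); B is behind A.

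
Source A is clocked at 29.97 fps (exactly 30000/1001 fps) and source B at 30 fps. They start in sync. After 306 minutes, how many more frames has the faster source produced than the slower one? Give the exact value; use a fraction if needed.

550800/1001 frames

306 min = 18360 s.
A emits 30000/1001 × 18360 = 550800000/1001 frames; B emits 30 × 18360 = 550800.
Difference = 550800/1001 frames (≈ 550.2498); B is ahead of A.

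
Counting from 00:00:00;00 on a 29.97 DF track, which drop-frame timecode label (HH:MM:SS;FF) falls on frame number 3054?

Ten DF minutes hold 17982 frames, so frame 3054 lies in block 0 (frames 0–17981) with 3054 frames into that block.
The block's first minute is 1800 frames and the rest 1798 each; 3054 frames reaches minute 1, so 0 × 18 + 1 × 2 = 2 labels have been skipped so far.
Adding those back, label number 3054 + 2 = 3056 at 30 labels/s is 101 s + 26 f = 0 h 1 min 41 s frame 26, i.e. 00:01:41;26.

00:01:41;26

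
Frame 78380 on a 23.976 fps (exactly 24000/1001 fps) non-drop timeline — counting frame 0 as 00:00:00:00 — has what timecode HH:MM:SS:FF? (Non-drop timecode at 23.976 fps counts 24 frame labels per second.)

78380 ÷ 24 = 3265 full seconds, remainder 20 frames.
3265 s = 0 h 54 min 25 s.
Timecode: 00:54:25:20.

00:54:25:20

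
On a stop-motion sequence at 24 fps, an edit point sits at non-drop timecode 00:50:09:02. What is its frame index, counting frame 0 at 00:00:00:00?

frame 72218

Total seconds to the label: (0 × 3600 + 50 × 60 + 9) = 3009.
Frame index = 3009 × 24 + 2 = 72218.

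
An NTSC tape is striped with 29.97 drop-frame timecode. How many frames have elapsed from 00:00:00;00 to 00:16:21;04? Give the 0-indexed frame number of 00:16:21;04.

Complete 10-minute blocks: 1, each 17982 frames → 17982.
Remaining 6 whole minutes in the current block: 1800 + 5 × 1798 = 10790 frames.
Within the current minute: 21 × 30 + 4 − 2 = 632 (labels ;00/;01 skipped at this minute). Total = 17982 + 10790 + 632 = 29404.

29404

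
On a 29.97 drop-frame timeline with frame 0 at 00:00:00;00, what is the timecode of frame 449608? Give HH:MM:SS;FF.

04:10:01;28

Each 10-minute DF block holds 10 × 60 × 30 − 9 × 2 = 17982 frames. 449608 ÷ 17982 → 25 full blocks, remainder 58.
Within the partial block the first minute is 1800 frames and each further minute 1798, so 0 further minute boundaries passed. Total skipped labels = 18 × 25 + 2 × 0 = 450.
Non-drop label index = 449608 + 450 = 450058; at 30 labels/s that is 04:10:01:28, i.e. DF 04:10:01;28.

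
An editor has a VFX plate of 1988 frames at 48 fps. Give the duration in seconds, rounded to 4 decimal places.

41.4167 seconds

Running time = 1988 × 1/48 = 497/12 s ≈ 41.4167 s.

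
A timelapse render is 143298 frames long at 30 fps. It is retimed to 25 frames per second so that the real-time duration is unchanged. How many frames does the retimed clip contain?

119415 frames

Target frames = source frames × (target rate / source rate) = 143298 × (25)/(30) = 143298 × 5/6 = 119415.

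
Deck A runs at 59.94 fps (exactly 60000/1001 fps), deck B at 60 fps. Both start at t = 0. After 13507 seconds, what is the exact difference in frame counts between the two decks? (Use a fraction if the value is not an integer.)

A emits 60000/1001 × 13507 = 62340000/77 frames; B emits 60 × 13507 = 810420.
Difference = 62340/77 frames (≈ 809.6104); B is ahead of A.

62340/77 frames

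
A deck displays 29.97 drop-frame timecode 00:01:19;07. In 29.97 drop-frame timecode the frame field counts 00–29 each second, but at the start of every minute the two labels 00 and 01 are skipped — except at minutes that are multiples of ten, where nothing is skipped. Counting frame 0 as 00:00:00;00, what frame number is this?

2375

As if non-drop at 30 labels/s: (0 × 3600 + 1 × 60 + 19) × 30 + 7 = 2377.
Minute boundaries passed: 1; those not divisible by 10: 1 − 0 = 1; dropped labels = 2 × 1 = 2.
Actual frame index = 2377 − 2 = 2375.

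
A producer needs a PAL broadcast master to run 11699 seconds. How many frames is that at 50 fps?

584950 frames

Frames = 11699 × 50 = 584950.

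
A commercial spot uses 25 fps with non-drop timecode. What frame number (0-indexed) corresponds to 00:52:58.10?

Total seconds to the label: (0 × 3600 + 52 × 60 + 58) = 3178.
Frame index = 3178 × 25 + 10 = 79460.

frame 79460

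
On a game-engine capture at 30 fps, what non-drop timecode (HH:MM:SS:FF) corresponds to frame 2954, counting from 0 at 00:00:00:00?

2954 ÷ 30 = 98 full seconds, remainder 14 frames.
98 s = 0 h 1 min 38 s.
Timecode: 00:01:38:14.

00:01:38:14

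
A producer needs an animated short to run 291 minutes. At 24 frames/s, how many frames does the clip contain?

291 min = 17460 s.
Frames = 17460 × 24 = 419040.

419040 frames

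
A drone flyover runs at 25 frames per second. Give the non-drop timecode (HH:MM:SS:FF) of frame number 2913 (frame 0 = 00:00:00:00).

00:01:56:13

2913 ÷ 25 = 116 full seconds, remainder 13 frames.
116 s = 0 h 1 min 56 s.
Timecode: 00:01:56:13.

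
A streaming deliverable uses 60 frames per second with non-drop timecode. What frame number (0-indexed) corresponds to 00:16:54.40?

Total seconds to the label: (0 × 3600 + 16 × 60 + 54) = 1014.
Frame index = 1014 × 60 + 40 = 60880.

frame 60880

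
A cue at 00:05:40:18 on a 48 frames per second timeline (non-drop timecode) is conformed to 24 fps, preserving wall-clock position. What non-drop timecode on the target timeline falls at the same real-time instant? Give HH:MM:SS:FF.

Source frame index: (0×3600 + 5×60 + 40) × 48 + 18 = 16338.
Real time: 16338 / (48) = 2723/8 s.
Target frame: (2723/8) × (24) = 8169.
At 24 labels/s: frame 8169 → 00:05:40:09.

00:05:40:09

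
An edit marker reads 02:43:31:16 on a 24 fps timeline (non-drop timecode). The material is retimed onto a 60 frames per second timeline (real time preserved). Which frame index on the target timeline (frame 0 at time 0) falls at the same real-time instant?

frame 588700

Source frame index: (2×3600 + 43×60 + 31) × 24 + 16 = 235480.
Real time: 235480 / (24) = 29435/3 s.
Target frame: (29435/3) × (60) = 588700.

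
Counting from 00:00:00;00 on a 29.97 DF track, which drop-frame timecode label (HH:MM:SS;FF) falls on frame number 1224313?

11:20:51;07

Each 10-minute DF block holds 10 × 60 × 30 − 9 × 2 = 17982 frames. 1224313 ÷ 17982 → 68 full blocks, remainder 1537.
Within the partial block the first minute is 1800 frames and each further minute 1798, so 0 further minute boundaries passed. Total skipped labels = 18 × 68 + 2 × 0 = 1224.
Non-drop label index = 1224313 + 1224 = 1225537; at 30 labels/s that is 11:20:51:07, i.e. DF 11:20:51;07.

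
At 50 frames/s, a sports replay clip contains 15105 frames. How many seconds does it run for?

Running time = 15105 / (50) = 302.1 s.

302.1 seconds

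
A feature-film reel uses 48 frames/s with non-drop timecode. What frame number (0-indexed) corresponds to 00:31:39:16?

frame 91168

Total seconds to the label: (0 × 3600 + 31 × 60 + 39) = 1899.
Frame index = 1899 × 48 + 16 = 91168.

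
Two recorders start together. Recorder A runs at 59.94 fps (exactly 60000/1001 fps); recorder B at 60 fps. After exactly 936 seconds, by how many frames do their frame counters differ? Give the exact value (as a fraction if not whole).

A emits 60000/1001 × 936 = 4320000/77 frames; B emits 60 × 936 = 56160.
Difference = 4320/77 frames (≈ 56.1039); B is ahead of A.

4320/77 frames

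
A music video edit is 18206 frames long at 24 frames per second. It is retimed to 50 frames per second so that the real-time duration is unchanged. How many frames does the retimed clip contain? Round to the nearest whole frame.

37929 frames

Frames at target rate = 18206 × (50) / (24) = 227575/6 ≈ 37929.167.
Nearest whole frame: 37929.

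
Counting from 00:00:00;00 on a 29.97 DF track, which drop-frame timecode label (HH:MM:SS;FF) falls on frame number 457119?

Each 10-minute DF block holds 10 × 60 × 30 − 9 × 2 = 17982 frames. 457119 ÷ 17982 → 25 full blocks, remainder 7569.
Within the partial block the first minute is 1800 frames and each further minute 1798, so 4 further minute boundaries passed. Total skipped labels = 18 × 25 + 2 × 4 = 458.
Non-drop label index = 457119 + 458 = 457577; at 30 labels/s that is 04:14:12:17, i.e. DF 04:14:12;17.

04:14:12;17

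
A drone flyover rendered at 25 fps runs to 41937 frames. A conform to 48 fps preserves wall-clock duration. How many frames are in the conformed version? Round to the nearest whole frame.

80519 frames

Frames at target rate = 41937 × (48) / (25) = 2012976/25 ≈ 80519.040.
Nearest whole frame: 80519.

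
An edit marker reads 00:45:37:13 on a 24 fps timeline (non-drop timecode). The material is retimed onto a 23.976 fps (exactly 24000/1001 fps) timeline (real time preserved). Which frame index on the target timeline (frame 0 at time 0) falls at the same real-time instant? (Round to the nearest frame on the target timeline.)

Source frame index: (0×3600 + 45×60 + 37) × 24 + 13 = 65701.
Real time: 65701 / (24) = 65701/24 s.
Target frame: (65701/24) × (24000/1001) = 65701000/1001 ≈ 65635.365 → 65635.

frame 65635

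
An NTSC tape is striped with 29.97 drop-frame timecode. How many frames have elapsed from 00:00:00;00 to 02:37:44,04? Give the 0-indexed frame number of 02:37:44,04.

As if non-drop at 30 labels/s: (2 × 3600 + 37 × 60 + 44) × 30 + 4 = 283924.
Minute boundaries passed: 157; those not divisible by 10: 157 − 15 = 142; dropped labels = 2 × 142 = 284.
Actual frame index = 283924 − 284 = 283640.

283640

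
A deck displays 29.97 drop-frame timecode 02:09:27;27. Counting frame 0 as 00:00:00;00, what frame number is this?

232803

As if non-drop at 30 labels/s: (2 × 3600 + 9 × 60 + 27) × 30 + 27 = 233037.
Minute boundaries passed: 129; those not divisible by 10: 129 − 12 = 117; dropped labels = 2 × 117 = 234.
Actual frame index = 233037 − 234 = 232803.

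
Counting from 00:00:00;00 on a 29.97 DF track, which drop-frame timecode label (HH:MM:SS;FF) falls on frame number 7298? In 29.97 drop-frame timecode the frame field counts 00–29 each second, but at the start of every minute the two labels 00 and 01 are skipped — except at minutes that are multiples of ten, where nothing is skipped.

00:04:03;16

Each 10-minute DF block holds 10 × 60 × 30 − 9 × 2 = 17982 frames. 7298 ÷ 17982 → 0 full blocks, remainder 7298.
Within the partial block the first minute is 1800 frames and each further minute 1798, so 4 further minute boundaries passed. Total skipped labels = 18 × 0 + 2 × 4 = 8.
Non-drop label index = 7298 + 8 = 7306; at 30 labels/s that is 00:04:03:16, i.e. DF 00:04:03;16.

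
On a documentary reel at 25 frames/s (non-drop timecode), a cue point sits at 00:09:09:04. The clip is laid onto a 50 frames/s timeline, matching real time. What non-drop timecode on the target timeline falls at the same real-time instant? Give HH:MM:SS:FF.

00:09:09:08

Source frame index: (0×3600 + 9×60 + 9) × 25 + 4 = 13729.
Real time: 13729 / (25) = 13729/25 s.
Target frame: (13729/25) × (50) = 27458.
At 50 labels/s: frame 27458 → 00:09:09:08.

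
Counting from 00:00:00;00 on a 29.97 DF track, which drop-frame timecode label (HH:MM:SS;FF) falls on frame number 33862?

Ten DF minutes hold 17982 frames, so frame 33862 lies in block 1 (frames 17982–35963) with 15880 frames into that block.
The block's first minute is 1800 frames and the rest 1798 each; 15880 frames reaches minute 8, so 1 × 18 + 8 × 2 = 34 labels have been skipped so far.
Adding those back, label number 33862 + 34 = 33896 at 30 labels/s is 1129 s + 26 f = 0 h 18 min 49 s frame 26, i.e. 00:18:49;26.

00:18:49;26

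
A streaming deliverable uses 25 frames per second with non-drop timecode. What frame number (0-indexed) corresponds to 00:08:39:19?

Total seconds to the label: (0 × 3600 + 8 × 60 + 39) = 519.
Frame index = 519 × 25 + 19 = 12994.

frame 12994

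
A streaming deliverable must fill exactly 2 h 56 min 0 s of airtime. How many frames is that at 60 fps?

2 h 56 min 0 s = 10560 s.
Frames = 10560 × 60 = 633600.

633600 frames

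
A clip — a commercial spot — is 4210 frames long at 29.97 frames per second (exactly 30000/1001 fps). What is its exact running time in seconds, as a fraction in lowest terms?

421421/3000 seconds

Running time = 4210 ÷ (30000/1001) = 4210 × 1001/30000 = 421421/3000 s.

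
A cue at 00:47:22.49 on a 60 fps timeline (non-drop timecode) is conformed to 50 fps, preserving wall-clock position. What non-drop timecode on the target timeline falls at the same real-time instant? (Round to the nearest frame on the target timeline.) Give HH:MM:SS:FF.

Source frame index: (0×3600 + 47×60 + 22) × 60 + 49 = 170569.
Real time: 170569 / (60) = 170569/60 s.
Target frame: (170569/60) × (50) = 852845/6 ≈ 142140.833 → 142141.
At 50 labels/s: frame 142141 → 00:47:22:41.

00:47:22:41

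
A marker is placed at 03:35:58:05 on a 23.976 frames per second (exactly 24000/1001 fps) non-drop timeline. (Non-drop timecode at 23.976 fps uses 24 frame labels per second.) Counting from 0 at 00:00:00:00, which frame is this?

310997

Total seconds to the label: (3 × 3600 + 35 × 60 + 58) = 12958.
Frame index = 12958 × 24 + 5 = 310997.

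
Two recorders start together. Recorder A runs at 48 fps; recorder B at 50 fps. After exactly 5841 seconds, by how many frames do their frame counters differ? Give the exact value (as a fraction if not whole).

A emits 48 × 5841 = 280368 frames; B emits 50 × 5841 = 292050.
Difference = 11682 frames; B is ahead of A.

11682 frames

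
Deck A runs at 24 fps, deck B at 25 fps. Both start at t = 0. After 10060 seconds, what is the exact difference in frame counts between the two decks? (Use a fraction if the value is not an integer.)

A emits 24 × 10060 = 241440 frames; B emits 25 × 10060 = 251500.
Difference = 10060 frames; B is ahead of A.

10060 frames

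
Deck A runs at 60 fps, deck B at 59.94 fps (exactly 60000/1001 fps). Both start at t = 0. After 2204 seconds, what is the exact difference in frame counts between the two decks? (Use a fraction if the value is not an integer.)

A emits 60 × 2204 = 132240 frames; B emits 60000/1001 × 2204 = 132240000/1001.
Difference = 132240/1001 frames (≈ 132.1079); B is behind A.

132240/1001 frames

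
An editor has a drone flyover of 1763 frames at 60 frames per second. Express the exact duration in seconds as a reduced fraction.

1763/60 seconds

Running time = 1763 ÷ (60) = 1763 × 1/60 = 1763/60 s.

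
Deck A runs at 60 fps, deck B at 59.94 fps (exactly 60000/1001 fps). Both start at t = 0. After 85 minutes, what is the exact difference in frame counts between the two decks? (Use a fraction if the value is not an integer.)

85 min = 5100 s.
A emits 60 × 5100 = 306000 frames; B emits 60000/1001 × 5100 = 306000000/1001.
Difference = 306000/1001 frames (≈ 305.6943); B is behind A.

306000/1001 frames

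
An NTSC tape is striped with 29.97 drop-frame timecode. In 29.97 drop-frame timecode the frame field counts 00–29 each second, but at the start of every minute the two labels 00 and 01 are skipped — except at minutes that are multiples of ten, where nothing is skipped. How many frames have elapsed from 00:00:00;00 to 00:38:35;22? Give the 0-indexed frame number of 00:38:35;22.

69402

Complete 10-minute blocks: 3, each 17982 frames → 53946.
Remaining 8 whole minutes in the current block: 1800 + 7 × 1798 = 14386 frames.
Within the current minute: 35 × 30 + 22 − 2 = 1070 (labels ;00/;01 skipped at this minute). Total = 53946 + 14386 + 1070 = 69402.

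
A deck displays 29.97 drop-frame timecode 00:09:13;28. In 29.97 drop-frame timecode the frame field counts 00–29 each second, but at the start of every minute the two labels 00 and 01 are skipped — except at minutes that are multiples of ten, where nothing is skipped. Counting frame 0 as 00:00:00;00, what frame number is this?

16600

As if non-drop at 30 labels/s: (0 × 3600 + 9 × 60 + 13) × 30 + 28 = 16618.
Minute boundaries passed: 9; those not divisible by 10: 9 − 0 = 9; dropped labels = 2 × 9 = 18.
Actual frame index = 16618 − 18 = 16600.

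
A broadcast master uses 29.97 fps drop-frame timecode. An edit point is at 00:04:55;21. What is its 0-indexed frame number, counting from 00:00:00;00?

8863

As if non-drop at 30 labels/s: (0 × 3600 + 4 × 60 + 55) × 30 + 21 = 8871.
Minute boundaries passed: 4; those not divisible by 10: 4 − 0 = 4; dropped labels = 2 × 4 = 8.
Actual frame index = 8871 − 8 = 8863.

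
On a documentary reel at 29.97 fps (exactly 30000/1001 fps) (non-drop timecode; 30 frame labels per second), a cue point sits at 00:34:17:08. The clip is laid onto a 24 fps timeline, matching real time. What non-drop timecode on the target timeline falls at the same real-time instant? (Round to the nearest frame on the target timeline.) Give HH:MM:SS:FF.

00:34:19:08

Source frame index: (0×3600 + 34×60 + 17) × 30 + 8 = 61718.
Real time: 61718 / (30000/1001) = 30889859/15000 s.
Target frame: (30889859/15000) × (24) = 30889859/625 ≈ 49423.774 → 49424.
At 24 labels/s: frame 49424 → 00:34:19:08.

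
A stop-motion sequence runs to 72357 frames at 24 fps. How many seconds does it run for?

3014.875 seconds

Running time = 72357 / (24) = 3014.875 s.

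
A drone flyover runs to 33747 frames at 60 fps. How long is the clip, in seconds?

562.45 seconds

Running time = 33747 / (60) = 562.45 s.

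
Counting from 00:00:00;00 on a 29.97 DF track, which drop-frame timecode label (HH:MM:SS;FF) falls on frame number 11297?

00:06:16;29

Ten DF minutes hold 17982 frames, so frame 11297 lies in block 0 (frames 0–17981) with 11297 frames into that block.
The block's first minute is 1800 frames and the rest 1798 each; 11297 frames reaches minute 6, so 0 × 18 + 6 × 2 = 12 labels have been skipped so far.
Adding those back, label number 11297 + 12 = 11309 at 30 labels/s is 376 s + 29 f = 0 h 6 min 16 s frame 29, i.e. 00:06:16;29.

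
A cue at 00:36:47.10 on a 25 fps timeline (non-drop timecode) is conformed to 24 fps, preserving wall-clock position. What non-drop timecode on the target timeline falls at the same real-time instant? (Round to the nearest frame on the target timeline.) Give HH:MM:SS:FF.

Source frame index: (0×3600 + 36×60 + 47) × 25 + 10 = 55185.
Real time: 55185 / (25) = 11037/5 s.
Target frame: (11037/5) × (24) = 264888/5 ≈ 52977.600 → 52978.
At 24 labels/s: frame 52978 → 00:36:47:10.

00:36:47:10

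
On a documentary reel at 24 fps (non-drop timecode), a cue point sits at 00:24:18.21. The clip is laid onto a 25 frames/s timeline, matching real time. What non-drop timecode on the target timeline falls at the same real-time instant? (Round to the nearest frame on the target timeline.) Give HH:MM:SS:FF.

Source frame index: (0×3600 + 24×60 + 18) × 24 + 21 = 35013.
Real time: 35013 / (24) = 11671/8 s.
Target frame: (11671/8) × (25) = 291775/8 ≈ 36471.875 → 36472.
At 25 labels/s: frame 36472 → 00:24:18:22.

00:24:18:22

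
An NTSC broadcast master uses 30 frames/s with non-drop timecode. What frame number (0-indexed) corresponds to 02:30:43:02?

Total seconds to the label: (2 × 3600 + 30 × 60 + 43) = 9043.
Frame index = 9043 × 30 + 2 = 271292.

271292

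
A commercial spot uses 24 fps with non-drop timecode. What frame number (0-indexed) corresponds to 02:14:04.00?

Total seconds to the label: (2 × 3600 + 14 × 60 + 4) = 8044.
Frame index = 8044 × 24 + 0 = 193056.

frame 193056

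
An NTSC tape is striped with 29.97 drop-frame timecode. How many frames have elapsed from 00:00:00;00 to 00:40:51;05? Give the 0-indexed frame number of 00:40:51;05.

73463

Complete 10-minute blocks: 4, each 17982 frames → 71928.
Remaining 0 whole minutes in the current block: 0 frames.
Within the current minute: 51 × 30 + 5 = 1535. Total = 71928 + 0 + 1535 = 73463.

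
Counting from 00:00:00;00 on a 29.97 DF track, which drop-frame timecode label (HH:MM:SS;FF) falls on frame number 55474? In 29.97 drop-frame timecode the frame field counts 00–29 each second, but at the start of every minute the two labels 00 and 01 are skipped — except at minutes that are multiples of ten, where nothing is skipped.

00:30:50;28

Each 10-minute DF block holds 10 × 60 × 30 − 9 × 2 = 17982 frames. 55474 ÷ 17982 → 3 full blocks, remainder 1528.
Within the partial block the first minute is 1800 frames and each further minute 1798, so 0 further minute boundaries passed. Total skipped labels = 18 × 3 + 2 × 0 = 54.
Non-drop label index = 55474 + 54 = 55528; at 30 labels/s that is 00:30:50:28, i.e. DF 00:30:50;28.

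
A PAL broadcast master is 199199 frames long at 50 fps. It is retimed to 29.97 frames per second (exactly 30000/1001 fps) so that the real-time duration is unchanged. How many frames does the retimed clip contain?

Target frames = source frames × (target rate / source rate) = 199199 × (30000/1001)/(50) = 199199 × 600/1001 = 119400.

119400 frames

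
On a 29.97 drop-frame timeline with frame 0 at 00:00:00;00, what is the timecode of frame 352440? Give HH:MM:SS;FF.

03:15:59;22

Ten DF minutes hold 17982 frames, so frame 352440 lies in block 19 (frames 341658–359639) with 10782 frames into that block.
The block's first minute is 1800 frames and the rest 1798 each; 10782 frames reaches minute 5, so 19 × 18 + 5 × 2 = 352 labels have been skipped so far.
Adding those back, label number 352440 + 352 = 352792 at 30 labels/s is 11759 s + 22 f = 3 h 15 min 59 s frame 22, i.e. 03:15:59;22.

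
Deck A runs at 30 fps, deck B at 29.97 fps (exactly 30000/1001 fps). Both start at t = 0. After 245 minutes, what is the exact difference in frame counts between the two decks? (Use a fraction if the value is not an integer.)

63000/143 frames

245 min = 14700 s.
A emits 30 × 14700 = 441000 frames; B emits 30000/1001 × 14700 = 63000000/143.
Difference = 63000/143 frames (≈ 440.5594); B is behind A.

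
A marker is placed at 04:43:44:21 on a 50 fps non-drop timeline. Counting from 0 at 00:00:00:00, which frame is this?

frame 851221

Total seconds to the label: (4 × 3600 + 43 × 60 + 44) = 17024.
Frame index = 17024 × 50 + 21 = 851221.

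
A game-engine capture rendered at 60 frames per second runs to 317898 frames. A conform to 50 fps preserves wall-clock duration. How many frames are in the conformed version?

264915 frames

Target frames = source frames × (target rate / source rate) = 317898 × (50)/(60) = 317898 × 5/6 = 264915.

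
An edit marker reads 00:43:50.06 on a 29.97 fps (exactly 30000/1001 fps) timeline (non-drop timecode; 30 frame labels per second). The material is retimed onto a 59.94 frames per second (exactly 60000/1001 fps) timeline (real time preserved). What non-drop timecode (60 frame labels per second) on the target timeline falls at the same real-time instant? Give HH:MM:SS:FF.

00:43:50:12

Source frame index: (0×3600 + 43×60 + 50) × 30 + 6 = 78906.
Real time: 78906 / (30000/1001) = 13164151/5000 s.
Target frame: (13164151/5000) × (60000/1001) = 157812.
At 60 labels/s: frame 157812 → 00:43:50:12.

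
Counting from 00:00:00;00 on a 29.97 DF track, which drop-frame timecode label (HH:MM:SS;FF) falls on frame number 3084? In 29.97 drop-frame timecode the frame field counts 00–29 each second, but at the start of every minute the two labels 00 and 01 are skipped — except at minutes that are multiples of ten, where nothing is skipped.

00:01:42;26

Each 10-minute DF block holds 10 × 60 × 30 − 9 × 2 = 17982 frames. 3084 ÷ 17982 → 0 full blocks, remainder 3084.
Within the partial block the first minute is 1800 frames and each further minute 1798, so 1 further minute boundary passed. Total skipped labels = 18 × 0 + 2 × 1 = 2.
Non-drop label index = 3084 + 2 = 3086; at 30 labels/s that is 00:01:42:26, i.e. DF 00:01:42;26.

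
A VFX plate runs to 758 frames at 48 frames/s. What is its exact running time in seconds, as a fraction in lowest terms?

379/24 seconds

Running time = 758 ÷ (48) = 758 × 1/48 = 379/24 s.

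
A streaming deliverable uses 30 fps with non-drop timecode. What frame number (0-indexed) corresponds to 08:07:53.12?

Total seconds to the label: (8 × 3600 + 7 × 60 + 53) = 29273.
Frame index = 29273 × 30 + 12 = 878202.

frame 878202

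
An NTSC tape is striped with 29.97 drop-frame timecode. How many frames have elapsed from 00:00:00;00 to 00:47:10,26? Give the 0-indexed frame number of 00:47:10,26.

As if non-drop at 30 labels/s: (0 × 3600 + 47 × 60 + 10) × 30 + 26 = 84926.
Minute boundaries passed: 47; those not divisible by 10: 47 − 4 = 43; dropped labels = 2 × 43 = 86.
Actual frame index = 84926 − 86 = 84840.

84840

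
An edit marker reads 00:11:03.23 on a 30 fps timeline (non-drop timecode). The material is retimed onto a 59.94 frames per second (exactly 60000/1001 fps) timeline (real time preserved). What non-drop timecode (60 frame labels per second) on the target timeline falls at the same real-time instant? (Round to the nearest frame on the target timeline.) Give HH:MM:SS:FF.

Source frame index: (0×3600 + 11×60 + 3) × 30 + 23 = 19913.
Real time: 19913 / (30) = 19913/30 s.
Target frame: (19913/30) × (60000/1001) = 39826000/1001 ≈ 39786.214 → 39786.
At 60 labels/s: frame 39786 → 00:11:03:06.

00:11:03:06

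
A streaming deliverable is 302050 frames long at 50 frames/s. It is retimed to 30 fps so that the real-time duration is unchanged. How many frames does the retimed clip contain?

181230 frames

Target frames = source frames × (target rate / source rate) = 302050 × (30)/(50) = 302050 × 3/5 = 181230.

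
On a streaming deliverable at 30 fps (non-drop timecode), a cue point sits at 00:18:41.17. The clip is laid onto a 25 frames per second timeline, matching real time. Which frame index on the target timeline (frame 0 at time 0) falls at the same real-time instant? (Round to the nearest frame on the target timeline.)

frame 28039

Source frame index: (0×3600 + 18×60 + 41) × 30 + 17 = 33647.
Real time: 33647 / (30) = 33647/30 s.
Target frame: (33647/30) × (25) = 168235/6 ≈ 28039.167 → 28039.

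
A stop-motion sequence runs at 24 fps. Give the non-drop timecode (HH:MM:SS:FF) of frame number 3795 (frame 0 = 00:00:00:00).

00:02:38:03

3795 ÷ 24 = 158 full seconds, remainder 3 frames.
158 s = 0 h 2 min 38 s.
Timecode: 00:02:38:03.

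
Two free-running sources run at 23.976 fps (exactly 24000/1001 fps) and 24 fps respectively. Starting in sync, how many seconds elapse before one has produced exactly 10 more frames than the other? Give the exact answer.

The gap grows by |24 − 24000/1001| = 24/1001 frames per second.
Time for a 10-frame gap: 10 ÷ (24/1001) = 5005/12 s.

5005/12 seconds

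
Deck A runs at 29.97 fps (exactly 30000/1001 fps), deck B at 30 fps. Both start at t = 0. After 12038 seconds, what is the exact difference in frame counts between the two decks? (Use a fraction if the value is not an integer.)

A emits 30000/1001 × 12038 = 27780000/77 frames; B emits 30 × 12038 = 361140.
Difference = 27780/77 frames (≈ 360.7792); B is ahead of A.

27780/77 frames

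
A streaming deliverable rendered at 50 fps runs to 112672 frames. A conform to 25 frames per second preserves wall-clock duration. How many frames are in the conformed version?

Frames at target rate = 112672 × (25) / (50) = 56336.

56336 frames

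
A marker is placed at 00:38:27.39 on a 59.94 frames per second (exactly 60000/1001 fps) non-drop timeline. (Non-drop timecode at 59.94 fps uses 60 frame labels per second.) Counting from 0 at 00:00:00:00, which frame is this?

138459

Total seconds to the label: (0 × 3600 + 38 × 60 + 27) = 2307.
Frame index = 2307 × 60 + 39 = 138459.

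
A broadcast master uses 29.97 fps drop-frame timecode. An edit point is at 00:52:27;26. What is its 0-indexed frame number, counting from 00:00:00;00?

Complete 10-minute blocks: 5, each 17982 frames → 89910.
Remaining 2 whole minutes in the current block: 1800 + 1 × 1798 = 3598 frames.
Within the current minute: 27 × 30 + 26 − 2 = 834 (labels ;00/;01 skipped at this minute). Total = 89910 + 3598 + 834 = 94342.

94342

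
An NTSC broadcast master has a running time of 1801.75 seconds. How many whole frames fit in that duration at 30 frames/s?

Frames = 1801.75 × 30 = 108105/2 ≈ 54052.5000.
Complete frames: 54052.

54052 frames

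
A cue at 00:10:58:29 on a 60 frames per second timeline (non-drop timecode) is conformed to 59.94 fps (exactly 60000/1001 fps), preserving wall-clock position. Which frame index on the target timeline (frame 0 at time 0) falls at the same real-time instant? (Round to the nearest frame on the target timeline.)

Source frame index: (0×3600 + 10×60 + 58) × 60 + 29 = 39509.
Real time: 39509 / (60) = 39509/60 s.
Target frame: (39509/60) × (60000/1001) = 39509000/1001 ≈ 39469.530 → 39470.

frame 39470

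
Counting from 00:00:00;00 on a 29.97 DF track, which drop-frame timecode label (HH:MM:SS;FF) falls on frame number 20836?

00:11:35;06

Each 10-minute DF block holds 10 × 60 × 30 − 9 × 2 = 17982 frames. 20836 ÷ 17982 → 1 full block, remainder 2854.
Within the partial block the first minute is 1800 frames and each further minute 1798, so 1 further minute boundary passed. Total skipped labels = 18 × 1 + 2 × 1 = 20.
Non-drop label index = 20836 + 20 = 20856; at 30 labels/s that is 00:11:35:06, i.e. DF 00:11:35;06.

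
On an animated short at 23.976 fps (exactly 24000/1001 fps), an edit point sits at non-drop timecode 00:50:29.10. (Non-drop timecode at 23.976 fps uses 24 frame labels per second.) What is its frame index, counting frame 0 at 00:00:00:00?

frame 72706

Total seconds to the label: (0 × 3600 + 50 × 60 + 29) = 3029.
Frame index = 3029 × 24 + 10 = 72706.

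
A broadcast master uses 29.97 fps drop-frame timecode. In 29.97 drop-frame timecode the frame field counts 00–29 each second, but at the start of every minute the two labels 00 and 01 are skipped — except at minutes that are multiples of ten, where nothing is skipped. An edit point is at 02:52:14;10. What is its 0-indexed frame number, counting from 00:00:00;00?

As if non-drop at 30 labels/s: (2 × 3600 + 52 × 60 + 14) × 30 + 10 = 310030.
Minute boundaries passed: 172; those not divisible by 10: 172 − 17 = 155; dropped labels = 2 × 155 = 310.
Actual frame index = 310030 − 310 = 309720.

309720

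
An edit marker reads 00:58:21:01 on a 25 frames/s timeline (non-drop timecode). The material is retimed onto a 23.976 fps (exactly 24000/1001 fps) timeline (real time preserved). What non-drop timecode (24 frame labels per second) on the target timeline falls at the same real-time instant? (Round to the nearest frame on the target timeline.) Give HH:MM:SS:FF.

Source frame index: (0×3600 + 58×60 + 21) × 25 + 1 = 87526.
Real time: 87526 / (25) = 87526/25 s.
Target frame: (87526/25) × (24000/1001) = 84024960/1001 ≈ 83941.019 → 83941.
At 24 labels/s: frame 83941 → 00:58:17:13.

00:58:17:13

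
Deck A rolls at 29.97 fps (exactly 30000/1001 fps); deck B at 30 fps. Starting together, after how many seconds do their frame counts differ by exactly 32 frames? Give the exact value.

The gap grows by |30 − 30000/1001| = 30/1001 frames per second.
Time for a 32-frame gap: 32 ÷ (30/1001) = 16016/15 s.

16016/15 seconds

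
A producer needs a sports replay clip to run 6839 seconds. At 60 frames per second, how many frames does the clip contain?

410340 frames

Frames = 6839 × 60 = 410340.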